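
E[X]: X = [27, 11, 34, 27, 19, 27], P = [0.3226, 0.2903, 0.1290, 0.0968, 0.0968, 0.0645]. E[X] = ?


E[X] = 27*0.3226 + 11*0.2903 + 34*0.1290 + 27*0.0968 + 19*0.0968 + 27*0.0645
= 8.7102 + 3.1933 + 4.3860 + 2.6136 + 1.8392 + 1.7415
= 22.4838

E[X] = 22.4838


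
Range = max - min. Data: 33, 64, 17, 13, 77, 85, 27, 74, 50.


Max = 85, Min = 13
Range = 85 - 13 = 72

Range = 72


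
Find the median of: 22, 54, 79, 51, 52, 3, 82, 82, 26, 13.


Sorted: 3, 13, 22, 26, 51, 52, 54, 79, 82, 82
n = 10 (even)
Middle values: 51 and 52
Median = (51+52)/2 = 51.5000

Median = 51.5000


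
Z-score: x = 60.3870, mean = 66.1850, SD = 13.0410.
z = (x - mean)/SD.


z = (60.3870 - 66.1850)/13.0410
= -5.7980/13.0410
= -0.4446

z = -0.4446


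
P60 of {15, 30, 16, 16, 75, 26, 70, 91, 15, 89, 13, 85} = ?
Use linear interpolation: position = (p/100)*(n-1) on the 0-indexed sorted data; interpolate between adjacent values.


Sorted: 13, 15, 15, 16, 16, 26, 30, 70, 75, 85, 89, 91
n = 12
Index = 60/100 * 11 = 6.6000
Lower = data[6] = 30, Upper = data[7] = 70
P60 = 30 + 0.6000*(40) = 54.0000

P60 = 54.0000


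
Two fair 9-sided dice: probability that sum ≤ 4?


Total outcomes = 9×9 = 81
Favorable (sum ≤ 4): 6
P = 6/81 = 0.0741

P = 0.0741


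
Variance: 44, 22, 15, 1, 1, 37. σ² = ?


Mean = 20.0000
Squared deviations: 576.0000, 4.0000, 25.0000, 361.0000, 361.0000, 289.0000
Sum = 1616.0000
Variance = 1616.0000/6 = 269.3333

Variance = 269.3333


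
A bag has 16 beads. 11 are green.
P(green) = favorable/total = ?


P = 11/16 = 0.6875

P = 0.6875


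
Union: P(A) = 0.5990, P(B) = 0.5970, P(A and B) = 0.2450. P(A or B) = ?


P(A∪B) = 0.5990 + 0.5970 - 0.2450
= 1.1960 - 0.2450
= 0.9510

P(A∪B) = 0.9510


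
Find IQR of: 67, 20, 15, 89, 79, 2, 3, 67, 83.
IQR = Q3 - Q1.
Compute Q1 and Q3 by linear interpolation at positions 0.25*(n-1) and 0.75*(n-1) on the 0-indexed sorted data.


Sorted: 2, 3, 15, 20, 67, 67, 79, 83, 89
Q1 (25th %ile) = 15.0000
Q3 (75th %ile) = 79.0000
IQR = 79.0000 - 15.0000 = 64.0000

IQR = 64.0000


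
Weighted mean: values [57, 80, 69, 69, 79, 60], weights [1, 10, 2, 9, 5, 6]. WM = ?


Numerator = 57*1 + 80*10 + 69*2 + 69*9 + 79*5 + 60*6 = 2371
Denominator = 1 + 10 + 2 + 9 + 5 + 6 = 33
WM = 2371/33 = 71.8485

WM = 71.8485


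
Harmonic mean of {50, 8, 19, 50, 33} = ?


Sum of reciprocals = 1/50 + 1/8 + 1/19 + 1/50 + 1/33 = 0.247935
HM = 5/0.247935 = 20.1666

HM = 20.1666


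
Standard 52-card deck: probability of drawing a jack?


4 jacks in 52 cards
P = 4/52 = 0.0769

P = 0.0769


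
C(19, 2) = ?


C(19,2) = 19!/(2! × 17!)
= 121645100408832000/(2 × 355687428096000)
= 171

C(19,2) = 171


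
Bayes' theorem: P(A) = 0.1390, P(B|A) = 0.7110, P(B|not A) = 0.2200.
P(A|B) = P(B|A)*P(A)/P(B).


P(B) = P(B|A)*P(A) + P(B|A')*P(A')
= 0.7110*0.1390 + 0.2200*0.8610
= 0.098829 + 0.189420 = 0.288249
P(A|B) = 0.098829/0.288249 = 0.3429

P(A|B) = 0.3429


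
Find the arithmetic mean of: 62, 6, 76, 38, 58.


Sum = 62 + 6 + 76 + 38 + 58 = 240
n = 5
Mean = 240/5 = 48.0000

Mean = 48.0000


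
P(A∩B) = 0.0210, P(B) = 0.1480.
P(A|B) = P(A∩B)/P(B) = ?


P(A|B) = 0.0210/0.1480 = 0.1419

P(A|B) = 0.1419


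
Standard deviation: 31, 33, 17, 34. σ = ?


Mean = 28.7500
Variance = 47.1875
SD = sqrt(47.1875) = 6.8693

SD = 6.8693


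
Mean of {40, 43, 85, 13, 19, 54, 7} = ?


Sum = 40 + 43 + 85 + 13 + 19 + 54 + 7 = 261
n = 7
Mean = 261/7 = 37.2857

Mean = 37.2857


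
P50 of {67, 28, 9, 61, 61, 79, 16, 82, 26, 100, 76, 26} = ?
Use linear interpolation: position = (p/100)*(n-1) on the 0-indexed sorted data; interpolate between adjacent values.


Sorted: 9, 16, 26, 26, 28, 61, 61, 67, 76, 79, 82, 100
n = 12
Index = 50/100 * 11 = 5.5000
Lower = data[5] = 61, Upper = data[6] = 61
P50 = 61 + 0.5000*(0) = 61.0000

P50 = 61.0000


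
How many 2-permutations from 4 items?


P(4,2) = 4!/2!
= 24/2
= 12

P(4,2) = 12


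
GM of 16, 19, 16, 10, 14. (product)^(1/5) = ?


Product = 16 × 19 × 16 × 10 × 14 = 680960
GM = 680960^(1/5) = 14.6766

GM = 14.6766


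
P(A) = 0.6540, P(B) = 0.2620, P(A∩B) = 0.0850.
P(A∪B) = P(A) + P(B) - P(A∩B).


P(A∪B) = 0.6540 + 0.2620 - 0.0850
= 0.9160 - 0.0850
= 0.8310

P(A∪B) = 0.8310


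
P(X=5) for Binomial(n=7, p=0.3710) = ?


C(7,5) = 21
p^5 = 0.007029
(1-p)^2 = 0.395641
P = 21 * 0.007029 * 0.395641 = 0.0584

P(X=5) = 0.0584


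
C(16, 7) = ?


C(16,7) = 16!/(7! × 9!)
= 20922789888000/(5040 × 362880)
= 11440

C(16,7) = 11440


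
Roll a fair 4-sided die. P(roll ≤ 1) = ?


Favorable outcomes (roll ≤ 1): 1
Total outcomes = 4
P = 1/4 = 0.2500

P = 0.2500


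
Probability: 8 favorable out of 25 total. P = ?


P = 8/25 = 0.3200

P = 0.3200


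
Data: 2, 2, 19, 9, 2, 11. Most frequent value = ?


Frequencies: 2:3, 9:1, 11:1, 19:1
Max frequency = 3
Mode = 2

Mode = 2


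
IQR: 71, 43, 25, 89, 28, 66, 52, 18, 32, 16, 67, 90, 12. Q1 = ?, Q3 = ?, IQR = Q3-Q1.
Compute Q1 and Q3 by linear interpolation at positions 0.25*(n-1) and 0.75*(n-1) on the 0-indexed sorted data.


Sorted: 12, 16, 18, 25, 28, 32, 43, 52, 66, 67, 71, 89, 90
Q1 (25th %ile) = 25.0000
Q3 (75th %ile) = 67.0000
IQR = 67.0000 - 25.0000 = 42.0000

IQR = 42.0000


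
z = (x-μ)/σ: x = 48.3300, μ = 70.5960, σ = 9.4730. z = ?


z = (48.3300 - 70.5960)/9.4730
= -22.2660/9.4730
= -2.3505

z = -2.3505


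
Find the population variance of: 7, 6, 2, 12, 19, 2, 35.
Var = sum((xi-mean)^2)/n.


Mean = 11.8571
Squared deviations: 23.5918, 34.3061, 97.1633, 0.0204, 51.0204, 97.1633, 535.5918
Sum = 838.8571
Variance = 838.8571/7 = 119.8367

Variance = 119.8367


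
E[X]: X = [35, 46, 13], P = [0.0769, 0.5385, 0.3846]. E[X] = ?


E[X] = 35*0.0769 + 46*0.5385 + 13*0.3846
= 2.6915 + 24.7710 + 4.9998
= 32.4623

E[X] = 32.4623


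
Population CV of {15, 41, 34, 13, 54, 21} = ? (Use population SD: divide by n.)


Mean = 29.6667
SD = 14.7611
CV = (14.7611/29.6667)*100 = 49.7564%

CV = 49.7564%


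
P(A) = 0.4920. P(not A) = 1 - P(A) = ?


P(not A) = 1 - 0.4920 = 0.5080

P(not A) = 0.5080


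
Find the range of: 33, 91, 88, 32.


Max = 91, Min = 32
Range = 91 - 32 = 59

Range = 59


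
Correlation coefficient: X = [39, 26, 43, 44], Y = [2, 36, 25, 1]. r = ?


Mean X = 38.0000, Mean Y = 16.0000
SD X = 7.176350, SD Y = 15.016657
Cov = -74.750000
r = -74.750000/(7.176350*15.016657) = -0.6936

r = -0.6936


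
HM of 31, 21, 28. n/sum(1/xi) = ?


Sum of reciprocals = 1/31 + 1/21 + 1/28 = 0.115591
HM = 3/0.115591 = 25.9535

HM = 25.9535


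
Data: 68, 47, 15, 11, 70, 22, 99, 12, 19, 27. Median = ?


Sorted: 11, 12, 15, 19, 22, 27, 47, 68, 70, 99
n = 10 (even)
Middle values: 22 and 27
Median = (22+27)/2 = 24.5000

Median = 24.5000


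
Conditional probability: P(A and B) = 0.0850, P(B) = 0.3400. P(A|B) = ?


P(A|B) = 0.0850/0.3400 = 0.2500

P(A|B) = 0.2500


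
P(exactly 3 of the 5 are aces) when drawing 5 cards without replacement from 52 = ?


Hypergeometric: P(X=3) = C(4,3)·C(48,2) / C(52,5)
= 4 × 1128 / 2598960
= 4512/2598960 = 0.0017

P = 0.0017


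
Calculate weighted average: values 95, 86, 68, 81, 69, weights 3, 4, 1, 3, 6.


Numerator = 95*3 + 86*4 + 68*1 + 81*3 + 69*6 = 1354
Denominator = 3 + 4 + 1 + 3 + 6 = 17
WM = 1354/17 = 79.6471

WM = 79.6471


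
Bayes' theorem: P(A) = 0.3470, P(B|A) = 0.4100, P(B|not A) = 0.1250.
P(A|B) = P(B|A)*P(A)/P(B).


P(B) = P(B|A)*P(A) + P(B|A')*P(A')
= 0.4100*0.3470 + 0.1250*0.6530
= 0.142270 + 0.081625 = 0.223895
P(A|B) = 0.142270/0.223895 = 0.6354

P(A|B) = 0.6354


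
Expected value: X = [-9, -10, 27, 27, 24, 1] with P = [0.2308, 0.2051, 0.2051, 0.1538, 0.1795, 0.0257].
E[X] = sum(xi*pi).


E[X] = -9*0.2308 - 10*0.2051 + 27*0.2051 + 27*0.1538 + 24*0.1795 + 1*0.0257
= -2.0772 - 2.0510 + 5.5377 + 4.1526 + 4.3080 + 0.0257
= 9.8958

E[X] = 9.8958


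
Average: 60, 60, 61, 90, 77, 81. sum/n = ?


Sum = 60 + 60 + 61 + 90 + 77 + 81 = 429
n = 6
Mean = 429/6 = 71.5000

Mean = 71.5000


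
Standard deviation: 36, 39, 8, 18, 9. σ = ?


Mean = 22.0000
Variance = 173.2000
SD = sqrt(173.2000) = 13.1605

SD = 13.1605


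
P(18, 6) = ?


P(18,6) = 18!/12!
= 6402373705728000/479001600
= 13366080

P(18,6) = 13366080


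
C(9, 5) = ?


C(9,5) = 9!/(5! × 4!)
= 362880/(120 × 24)
= 126

C(9,5) = 126


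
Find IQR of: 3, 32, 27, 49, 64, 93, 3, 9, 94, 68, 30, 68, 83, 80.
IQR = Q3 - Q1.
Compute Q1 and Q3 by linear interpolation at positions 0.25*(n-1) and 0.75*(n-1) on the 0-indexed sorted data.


Sorted: 3, 3, 9, 27, 30, 32, 49, 64, 68, 68, 80, 83, 93, 94
Q1 (25th %ile) = 27.7500
Q3 (75th %ile) = 77.0000
IQR = 77.0000 - 27.7500 = 49.2500

IQR = 49.2500


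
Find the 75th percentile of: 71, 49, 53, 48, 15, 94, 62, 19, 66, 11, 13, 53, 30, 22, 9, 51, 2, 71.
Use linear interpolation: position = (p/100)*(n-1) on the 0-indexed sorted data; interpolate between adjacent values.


Sorted: 2, 9, 11, 13, 15, 19, 22, 30, 48, 49, 51, 53, 53, 62, 66, 71, 71, 94
n = 18
Index = 75/100 * 17 = 12.7500
Lower = data[12] = 53, Upper = data[13] = 62
P75 = 53 + 0.7500*(9) = 59.7500

P75 = 59.7500


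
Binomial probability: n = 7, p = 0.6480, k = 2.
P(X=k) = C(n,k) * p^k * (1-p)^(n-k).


C(7,2) = 21
p^2 = 0.419904
(1-p)^5 = 0.005404
P = 21 * 0.419904 * 0.005404 = 0.0477

P(X=2) = 0.0477


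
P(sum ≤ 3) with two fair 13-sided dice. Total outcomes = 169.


Total outcomes = 13×13 = 169
Favorable (sum ≤ 3): 3
P = 3/169 = 0.0178

P = 0.0178


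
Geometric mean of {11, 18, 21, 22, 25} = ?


Product = 11 × 18 × 21 × 22 × 25 = 2286900
GM = 2286900^(1/5) = 18.7003

GM = 18.7003


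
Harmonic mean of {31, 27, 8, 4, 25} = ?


Sum of reciprocals = 1/31 + 1/27 + 1/8 + 1/4 + 1/25 = 0.484295
HM = 5/0.484295 = 10.3243

HM = 10.3243


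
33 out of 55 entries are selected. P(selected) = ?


P = 33/55 = 0.6000

P = 0.6000


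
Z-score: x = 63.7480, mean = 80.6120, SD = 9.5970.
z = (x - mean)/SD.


z = (63.7480 - 80.6120)/9.5970
= -16.8640/9.5970
= -1.7572

z = -1.7572


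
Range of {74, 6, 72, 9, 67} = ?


Max = 74, Min = 6
Range = 74 - 6 = 68

Range = 68


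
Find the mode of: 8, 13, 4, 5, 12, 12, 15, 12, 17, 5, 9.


Frequencies: 4:1, 5:2, 8:1, 9:1, 12:3, 13:1, 15:1, 17:1
Max frequency = 3
Mode = 12

Mode = 12


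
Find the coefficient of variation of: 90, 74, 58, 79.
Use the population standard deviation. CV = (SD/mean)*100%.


Mean = 75.2500
SD = 11.5190
CV = (11.5190/75.2500)*100 = 15.3076%

CV = 15.3076%


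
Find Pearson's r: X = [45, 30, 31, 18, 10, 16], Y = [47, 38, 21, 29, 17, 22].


Mean X = 25.0000, Mean Y = 29.0000
SD X = 11.661904, SD Y = 10.503968
Cov = 100.000000
r = 100.000000/(11.661904*10.503968) = 0.8164

r = 0.8164


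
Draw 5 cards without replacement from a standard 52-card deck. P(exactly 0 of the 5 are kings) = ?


Hypergeometric: P(X=0) = C(4,0)·C(48,5) / C(52,5)
= 1 × 1712304 / 2598960
= 1712304/2598960 = 0.6588

P = 0.6588


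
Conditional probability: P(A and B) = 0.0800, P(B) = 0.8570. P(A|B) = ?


P(A|B) = 0.0800/0.8570 = 0.0933

P(A|B) = 0.0933


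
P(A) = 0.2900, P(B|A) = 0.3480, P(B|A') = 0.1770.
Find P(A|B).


P(B) = P(B|A)*P(A) + P(B|A')*P(A')
= 0.3480*0.2900 + 0.1770*0.7100
= 0.100920 + 0.125670 = 0.226590
P(A|B) = 0.100920/0.226590 = 0.4454

P(A|B) = 0.4454


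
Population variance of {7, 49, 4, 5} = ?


Mean = 16.2500
Squared deviations: 85.5625, 1072.5625, 150.0625, 126.5625
Sum = 1434.7500
Variance = 1434.7500/4 = 358.6875

Variance = 358.6875


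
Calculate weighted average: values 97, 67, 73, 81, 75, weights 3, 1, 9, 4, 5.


Numerator = 97*3 + 67*1 + 73*9 + 81*4 + 75*5 = 1714
Denominator = 3 + 1 + 9 + 4 + 5 = 22
WM = 1714/22 = 77.9091

WM = 77.9091


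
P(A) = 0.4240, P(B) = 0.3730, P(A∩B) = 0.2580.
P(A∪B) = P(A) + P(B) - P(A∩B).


P(A∪B) = 0.4240 + 0.3730 - 0.2580
= 0.7970 - 0.2580
= 0.5390

P(A∪B) = 0.5390


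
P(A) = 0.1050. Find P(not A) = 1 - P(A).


P(not A) = 1 - 0.1050 = 0.8950

P(not A) = 0.8950


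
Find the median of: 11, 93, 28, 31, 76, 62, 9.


Sorted: 9, 11, 28, 31, 62, 76, 93
n = 7 (odd)
Middle value = 31

Median = 31


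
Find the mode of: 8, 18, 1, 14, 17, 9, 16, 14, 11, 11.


Frequencies: 1:1, 8:1, 9:1, 11:2, 14:2, 16:1, 17:1, 18:1
Max frequency = 2
Mode = 11, 14

Mode = 11, 14


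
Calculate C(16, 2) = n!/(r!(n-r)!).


C(16,2) = 16!/(2! × 14!)
= 20922789888000/(2 × 87178291200)
= 120

C(16,2) = 120


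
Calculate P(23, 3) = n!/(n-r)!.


P(23,3) = 23!/20!
= 25852016738884976640000/2432902008176640000
= 10626

P(23,3) = 10626


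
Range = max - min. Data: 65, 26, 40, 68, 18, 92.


Max = 92, Min = 18
Range = 92 - 18 = 74

Range = 74


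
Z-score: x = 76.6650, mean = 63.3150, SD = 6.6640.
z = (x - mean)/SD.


z = (76.6650 - 63.3150)/6.6640
= 13.3500/6.6640
= 2.0033

z = 2.0033


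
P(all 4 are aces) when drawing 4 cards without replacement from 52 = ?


P(all aces) = (4/52) × (3/51) × (2/50) × (1/49)
= 3.6938e-06

P = 3.6938e-06


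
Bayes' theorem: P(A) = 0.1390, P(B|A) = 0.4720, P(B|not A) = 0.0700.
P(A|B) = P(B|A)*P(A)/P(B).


P(B) = P(B|A)*P(A) + P(B|A')*P(A')
= 0.4720*0.1390 + 0.0700*0.8610
= 0.065608 + 0.060270 = 0.125878
P(A|B) = 0.065608/0.125878 = 0.5212

P(A|B) = 0.5212


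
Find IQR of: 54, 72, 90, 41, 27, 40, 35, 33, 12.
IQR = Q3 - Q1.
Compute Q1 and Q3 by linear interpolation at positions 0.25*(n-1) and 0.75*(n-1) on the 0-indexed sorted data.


Sorted: 12, 27, 33, 35, 40, 41, 54, 72, 90
Q1 (25th %ile) = 33.0000
Q3 (75th %ile) = 54.0000
IQR = 54.0000 - 33.0000 = 21.0000

IQR = 21.0000


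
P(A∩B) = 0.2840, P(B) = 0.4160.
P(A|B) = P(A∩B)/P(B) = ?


P(A|B) = 0.2840/0.4160 = 0.6827

P(A|B) = 0.6827


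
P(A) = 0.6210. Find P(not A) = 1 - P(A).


P(not A) = 1 - 0.6210 = 0.3790

P(not A) = 0.3790


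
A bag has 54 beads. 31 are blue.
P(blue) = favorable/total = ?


P = 31/54 = 0.5741

P = 0.5741


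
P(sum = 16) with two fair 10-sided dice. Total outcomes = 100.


Total outcomes = 10×10 = 100
Favorable (sum = 16): 5
P = 5/100 = 0.0500

P = 0.0500


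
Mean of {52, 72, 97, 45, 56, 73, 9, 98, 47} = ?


Sum = 52 + 72 + 97 + 45 + 56 + 73 + 9 + 98 + 47 = 549
n = 9
Mean = 549/9 = 61.0000

Mean = 61.0000


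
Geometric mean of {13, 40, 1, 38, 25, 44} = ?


Product = 13 × 40 × 1 × 38 × 25 × 44 = 21736000
GM = 21736000^(1/6) = 16.7056

GM = 16.7056


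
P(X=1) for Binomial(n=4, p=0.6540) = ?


C(4,1) = 4
p^1 = 0.654000
(1-p)^3 = 0.041422
P = 4 * 0.654000 * 0.041422 = 0.1084

P(X=1) = 0.1084


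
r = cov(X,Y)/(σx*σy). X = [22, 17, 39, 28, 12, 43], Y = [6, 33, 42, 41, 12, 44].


Mean X = 26.8333, Mean Y = 29.6667
SD X = 11.186549, SD Y = 15.107026
Cov = 123.111111
r = 123.111111/(11.186549*15.107026) = 0.7285

r = 0.7285


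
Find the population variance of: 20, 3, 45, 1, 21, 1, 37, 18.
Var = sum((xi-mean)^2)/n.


Mean = 18.2500
Squared deviations: 3.0625, 232.5625, 715.5625, 297.5625, 7.5625, 297.5625, 351.5625, 0.0625
Sum = 1905.5000
Variance = 1905.5000/8 = 238.1875

Variance = 238.1875


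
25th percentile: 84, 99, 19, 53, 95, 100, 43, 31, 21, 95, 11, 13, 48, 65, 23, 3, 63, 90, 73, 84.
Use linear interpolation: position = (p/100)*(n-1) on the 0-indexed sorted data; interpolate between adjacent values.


Sorted: 3, 11, 13, 19, 21, 23, 31, 43, 48, 53, 63, 65, 73, 84, 84, 90, 95, 95, 99, 100
n = 20
Index = 25/100 * 19 = 4.7500
Lower = data[4] = 21, Upper = data[5] = 23
P25 = 21 + 0.7500*(2) = 22.5000

P25 = 22.5000


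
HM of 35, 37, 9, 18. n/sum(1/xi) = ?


Sum of reciprocals = 1/35 + 1/37 + 1/9 + 1/18 = 0.222265
HM = 4/0.222265 = 17.9965

HM = 17.9965


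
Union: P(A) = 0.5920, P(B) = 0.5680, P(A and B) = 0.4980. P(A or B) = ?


P(A∪B) = 0.5920 + 0.5680 - 0.4980
= 1.1600 - 0.4980
= 0.6620

P(A∪B) = 0.6620


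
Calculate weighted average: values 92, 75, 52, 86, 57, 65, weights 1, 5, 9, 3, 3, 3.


Numerator = 92*1 + 75*5 + 52*9 + 86*3 + 57*3 + 65*3 = 1559
Denominator = 1 + 5 + 9 + 3 + 3 + 3 = 24
WM = 1559/24 = 64.9583

WM = 64.9583


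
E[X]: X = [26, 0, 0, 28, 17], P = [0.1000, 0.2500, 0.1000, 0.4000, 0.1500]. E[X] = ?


E[X] = 26*0.1000 + 0*0.2500 + 0*0.1000 + 28*0.4000 + 17*0.1500
= 2.6000 + 0 + 0 + 11.2000 + 2.5500
= 16.3500

E[X] = 16.3500


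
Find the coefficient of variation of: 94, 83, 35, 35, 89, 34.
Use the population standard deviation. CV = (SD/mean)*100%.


Mean = 61.6667
SD = 27.1886
CV = (27.1886/61.6667)*100 = 44.0897%

CV = 44.0897%


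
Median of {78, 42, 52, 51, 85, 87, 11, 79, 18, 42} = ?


Sorted: 11, 18, 42, 42, 51, 52, 78, 79, 85, 87
n = 10 (even)
Middle values: 51 and 52
Median = (51+52)/2 = 51.5000

Median = 51.5000


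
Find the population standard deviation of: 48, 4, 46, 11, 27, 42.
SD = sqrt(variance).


Mean = 29.6667
Variance = 294.8889
SD = sqrt(294.8889) = 17.1723

SD = 17.1723


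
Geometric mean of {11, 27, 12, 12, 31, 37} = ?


Product = 11 × 27 × 12 × 12 × 31 × 37 = 49054896
GM = 49054896^(1/6) = 19.1329

GM = 19.1329


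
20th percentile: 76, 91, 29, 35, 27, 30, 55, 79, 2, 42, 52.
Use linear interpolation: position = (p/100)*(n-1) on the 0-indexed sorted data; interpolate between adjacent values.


Sorted: 2, 27, 29, 30, 35, 42, 52, 55, 76, 79, 91
n = 11
Index = 20/100 * 10 = 2.0000
Lower = data[2] = 29, Upper = data[3] = 30
P20 = 29 + 0*(1) = 29.0000

P20 = 29.0000


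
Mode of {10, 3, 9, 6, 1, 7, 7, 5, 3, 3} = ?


Frequencies: 1:1, 3:3, 5:1, 6:1, 7:2, 9:1, 10:1
Max frequency = 3
Mode = 3

Mode = 3


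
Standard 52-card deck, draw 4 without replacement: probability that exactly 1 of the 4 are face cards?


Hypergeometric: P(X=1) = C(12,1)·C(40,3) / C(52,4)
= 12 × 9880 / 270725
= 118560/270725 = 0.4379

P = 0.4379


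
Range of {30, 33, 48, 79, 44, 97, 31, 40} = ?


Max = 97, Min = 30
Range = 97 - 30 = 67

Range = 67


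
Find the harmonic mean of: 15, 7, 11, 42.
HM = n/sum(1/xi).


Sum of reciprocals = 1/15 + 1/7 + 1/11 + 1/42 = 0.324242
HM = 4/0.324242 = 12.3364

HM = 12.3364


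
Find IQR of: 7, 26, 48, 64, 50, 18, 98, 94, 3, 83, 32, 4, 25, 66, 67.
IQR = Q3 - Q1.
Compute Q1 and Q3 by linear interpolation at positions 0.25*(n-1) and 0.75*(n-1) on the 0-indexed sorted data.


Sorted: 3, 4, 7, 18, 25, 26, 32, 48, 50, 64, 66, 67, 83, 94, 98
Q1 (25th %ile) = 21.5000
Q3 (75th %ile) = 66.5000
IQR = 66.5000 - 21.5000 = 45.0000

IQR = 45.0000


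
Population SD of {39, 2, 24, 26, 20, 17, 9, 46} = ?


Mean = 22.8750
Variance = 184.6094
SD = sqrt(184.6094) = 13.5871

SD = 13.5871


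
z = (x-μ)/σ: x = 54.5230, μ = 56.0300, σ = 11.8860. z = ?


z = (54.5230 - 56.0300)/11.8860
= -1.5070/11.8860
= -0.1268

z = -0.1268


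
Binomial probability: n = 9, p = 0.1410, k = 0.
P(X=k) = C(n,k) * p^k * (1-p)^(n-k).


C(9,0) = 1
p^0 = 1.000000
(1-p)^9 = 0.254647
P = 1 * 1.000000 * 0.254647 = 0.2546

P(X=0) = 0.2546


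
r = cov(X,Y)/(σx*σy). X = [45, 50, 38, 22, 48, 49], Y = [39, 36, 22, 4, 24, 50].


Mean X = 42.0000, Mean Y = 29.1667
SD X = 9.780934, SD Y = 14.656246
Cov = 121.833333
r = 121.833333/(9.780934*14.656246) = 0.8499

r = 0.8499


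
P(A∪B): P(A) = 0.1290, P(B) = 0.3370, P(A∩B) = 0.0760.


P(A∪B) = 0.1290 + 0.3370 - 0.0760
= 0.4660 - 0.0760
= 0.3900

P(A∪B) = 0.3900


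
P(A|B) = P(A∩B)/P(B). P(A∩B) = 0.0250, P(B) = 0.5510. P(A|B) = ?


P(A|B) = 0.0250/0.5510 = 0.0454

P(A|B) = 0.0454


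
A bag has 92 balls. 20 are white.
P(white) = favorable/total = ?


P = 20/92 = 0.2174

P = 0.2174


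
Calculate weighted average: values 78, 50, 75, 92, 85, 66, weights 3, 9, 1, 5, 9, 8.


Numerator = 78*3 + 50*9 + 75*1 + 92*5 + 85*9 + 66*8 = 2512
Denominator = 3 + 9 + 1 + 5 + 9 + 8 = 35
WM = 2512/35 = 71.7714

WM = 71.7714


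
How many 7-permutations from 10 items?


P(10,7) = 10!/3!
= 3628800/6
= 604800

P(10,7) = 604800


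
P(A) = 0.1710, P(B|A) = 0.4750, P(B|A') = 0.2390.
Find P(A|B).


P(B) = P(B|A)*P(A) + P(B|A')*P(A')
= 0.4750*0.1710 + 0.2390*0.8290
= 0.081225 + 0.198131 = 0.279356
P(A|B) = 0.081225/0.279356 = 0.2908

P(A|B) = 0.2908


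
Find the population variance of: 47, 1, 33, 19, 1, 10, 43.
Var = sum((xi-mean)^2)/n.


Mean = 22.0000
Squared deviations: 625.0000, 441.0000, 121.0000, 9.0000, 441.0000, 144.0000, 441.0000
Sum = 2222.0000
Variance = 2222.0000/7 = 317.4286

Variance = 317.4286


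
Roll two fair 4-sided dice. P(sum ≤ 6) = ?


Total outcomes = 4×4 = 16
Favorable (sum ≤ 6): 13
P = 13/16 = 0.8125

P = 0.8125


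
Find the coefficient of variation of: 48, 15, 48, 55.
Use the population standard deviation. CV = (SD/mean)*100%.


Mean = 41.5000
SD = 15.5644
CV = (15.5644/41.5000)*100 = 37.5045%

CV = 37.5045%


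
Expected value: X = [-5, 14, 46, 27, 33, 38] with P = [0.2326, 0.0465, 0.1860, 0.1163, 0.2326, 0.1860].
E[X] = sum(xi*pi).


E[X] = -5*0.2326 + 14*0.0465 + 46*0.1860 + 27*0.1163 + 33*0.2326 + 38*0.1860
= -1.1630 + 0.6510 + 8.5560 + 3.1401 + 7.6758 + 7.0680
= 25.9279

E[X] = 25.9279


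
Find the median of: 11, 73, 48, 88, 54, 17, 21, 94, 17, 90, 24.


Sorted: 11, 17, 17, 21, 24, 48, 54, 73, 88, 90, 94
n = 11 (odd)
Middle value = 48

Median = 48


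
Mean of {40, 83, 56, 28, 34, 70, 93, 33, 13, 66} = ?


Sum = 40 + 83 + 56 + 28 + 34 + 70 + 93 + 33 + 13 + 66 = 516
n = 10
Mean = 516/10 = 51.6000

Mean = 51.6000


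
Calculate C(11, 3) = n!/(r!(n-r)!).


C(11,3) = 11!/(3! × 8!)
= 39916800/(6 × 40320)
= 165

C(11,3) = 165


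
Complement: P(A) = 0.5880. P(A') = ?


P(not A) = 1 - 0.5880 = 0.4120

P(not A) = 0.4120


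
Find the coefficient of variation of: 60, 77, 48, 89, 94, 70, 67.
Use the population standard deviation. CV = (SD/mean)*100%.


Mean = 72.1429
SD = 14.8654
CV = (14.8654/72.1429)*100 = 20.6055%

CV = 20.6055%


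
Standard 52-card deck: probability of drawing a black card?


26 black cards in 52 cards
P = 26/52 = 0.5000

P = 0.5000


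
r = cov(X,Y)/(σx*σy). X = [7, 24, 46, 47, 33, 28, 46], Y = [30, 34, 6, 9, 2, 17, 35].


Mean X = 33.0000, Mean Y = 19.0000
SD X = 13.711309, SD Y = 12.895182
Cov = -73.142857
r = -73.142857/(13.711309*12.895182) = -0.4137

r = -0.4137


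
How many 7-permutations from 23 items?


P(23,7) = 23!/16!
= 25852016738884976640000/20922789888000
= 1235591280

P(23,7) = 1235591280


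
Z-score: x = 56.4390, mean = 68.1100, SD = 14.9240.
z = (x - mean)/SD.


z = (56.4390 - 68.1100)/14.9240
= -11.6710/14.9240
= -0.7820

z = -0.7820


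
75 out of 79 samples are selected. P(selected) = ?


P = 75/79 = 0.9494

P = 0.9494


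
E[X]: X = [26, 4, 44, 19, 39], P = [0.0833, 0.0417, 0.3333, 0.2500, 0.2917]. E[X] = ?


E[X] = 26*0.0833 + 4*0.0417 + 44*0.3333 + 19*0.2500 + 39*0.2917
= 2.1658 + 0.1668 + 14.6652 + 4.7500 + 11.3763
= 33.1241

E[X] = 33.1241


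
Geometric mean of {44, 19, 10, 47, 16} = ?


Product = 44 × 19 × 10 × 47 × 16 = 6286720
GM = 6286720^(1/5) = 22.8921

GM = 22.8921


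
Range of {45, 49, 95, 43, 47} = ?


Max = 95, Min = 43
Range = 95 - 43 = 52

Range = 52


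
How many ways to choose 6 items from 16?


C(16,6) = 16!/(6! × 10!)
= 20922789888000/(720 × 3628800)
= 8008

C(16,6) = 8008


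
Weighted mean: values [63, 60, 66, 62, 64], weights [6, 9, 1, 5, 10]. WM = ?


Numerator = 63*6 + 60*9 + 66*1 + 62*5 + 64*10 = 1934
Denominator = 6 + 9 + 1 + 5 + 10 = 31
WM = 1934/31 = 62.3871

WM = 62.3871


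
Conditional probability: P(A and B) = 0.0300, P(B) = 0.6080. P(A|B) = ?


P(A|B) = 0.0300/0.6080 = 0.0493

P(A|B) = 0.0493


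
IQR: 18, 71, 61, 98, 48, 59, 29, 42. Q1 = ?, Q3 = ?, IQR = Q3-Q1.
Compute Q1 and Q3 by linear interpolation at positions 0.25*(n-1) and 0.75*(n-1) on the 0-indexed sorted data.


Sorted: 18, 29, 42, 48, 59, 61, 71, 98
Q1 (25th %ile) = 38.7500
Q3 (75th %ile) = 63.5000
IQR = 63.5000 - 38.7500 = 24.7500

IQR = 24.7500


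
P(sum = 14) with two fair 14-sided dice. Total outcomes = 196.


Total outcomes = 14×14 = 196
Favorable (sum = 14): 13
P = 13/196 = 0.0663

P = 0.0663


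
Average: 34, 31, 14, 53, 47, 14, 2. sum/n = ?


Sum = 34 + 31 + 14 + 53 + 47 + 14 + 2 = 195
n = 7
Mean = 195/7 = 27.8571

Mean = 27.8571


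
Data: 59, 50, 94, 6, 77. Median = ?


Sorted: 6, 50, 59, 77, 94
n = 5 (odd)
Middle value = 59

Median = 59


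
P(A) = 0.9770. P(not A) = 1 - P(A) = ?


P(not A) = 1 - 0.9770 = 0.0230

P(not A) = 0.0230


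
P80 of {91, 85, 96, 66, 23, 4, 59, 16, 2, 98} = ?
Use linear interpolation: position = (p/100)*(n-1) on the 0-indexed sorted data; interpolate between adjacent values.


Sorted: 2, 4, 16, 23, 59, 66, 85, 91, 96, 98
n = 10
Index = 80/100 * 9 = 7.2000
Lower = data[7] = 91, Upper = data[8] = 96
P80 = 91 + 0.2000*(5) = 92.0000

P80 = 92.0000


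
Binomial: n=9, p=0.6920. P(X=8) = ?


C(9,8) = 9
p^8 = 0.052583
(1-p)^1 = 0.308000
P = 9 * 0.052583 * 0.308000 = 0.1458

P(X=8) = 0.1458


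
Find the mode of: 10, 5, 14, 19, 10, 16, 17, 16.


Frequencies: 5:1, 10:2, 14:1, 16:2, 17:1, 19:1
Max frequency = 2
Mode = 10, 16

Mode = 10, 16


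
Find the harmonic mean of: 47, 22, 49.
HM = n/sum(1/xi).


Sum of reciprocals = 1/47 + 1/22 + 1/49 = 0.087139
HM = 3/0.087139 = 34.4276

HM = 34.4276


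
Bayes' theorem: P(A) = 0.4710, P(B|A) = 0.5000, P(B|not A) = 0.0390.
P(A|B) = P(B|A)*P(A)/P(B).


P(B) = P(B|A)*P(A) + P(B|A')*P(A')
= 0.5000*0.4710 + 0.0390*0.5290
= 0.235500 + 0.020631 = 0.256131
P(A|B) = 0.235500/0.256131 = 0.9195

P(A|B) = 0.9195


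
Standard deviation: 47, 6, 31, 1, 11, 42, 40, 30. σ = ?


Mean = 26.0000
Variance = 273.0000
SD = sqrt(273.0000) = 16.5227

SD = 16.5227


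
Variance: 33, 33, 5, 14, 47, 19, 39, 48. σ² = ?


Mean = 29.7500
Squared deviations: 10.5625, 10.5625, 612.5625, 248.0625, 297.5625, 115.5625, 85.5625, 333.0625
Sum = 1713.5000
Variance = 1713.5000/8 = 214.1875

Variance = 214.1875


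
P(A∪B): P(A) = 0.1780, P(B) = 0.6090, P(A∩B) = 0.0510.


P(A∪B) = 0.1780 + 0.6090 - 0.0510
= 0.7870 - 0.0510
= 0.7360

P(A∪B) = 0.7360


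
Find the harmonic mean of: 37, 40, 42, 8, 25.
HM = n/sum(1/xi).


Sum of reciprocals = 1/37 + 1/40 + 1/42 + 1/8 + 1/25 = 0.240837
HM = 5/0.240837 = 20.7610

HM = 20.7610


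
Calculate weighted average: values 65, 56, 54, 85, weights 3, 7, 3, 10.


Numerator = 65*3 + 56*7 + 54*3 + 85*10 = 1599
Denominator = 3 + 7 + 3 + 10 = 23
WM = 1599/23 = 69.5217

WM = 69.5217


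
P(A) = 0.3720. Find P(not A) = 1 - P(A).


P(not A) = 1 - 0.3720 = 0.6280

P(not A) = 0.6280


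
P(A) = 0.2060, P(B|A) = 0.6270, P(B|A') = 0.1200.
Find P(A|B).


P(B) = P(B|A)*P(A) + P(B|A')*P(A')
= 0.6270*0.2060 + 0.1200*0.7940
= 0.129162 + 0.095280 = 0.224442
P(A|B) = 0.129162/0.224442 = 0.5755

P(A|B) = 0.5755


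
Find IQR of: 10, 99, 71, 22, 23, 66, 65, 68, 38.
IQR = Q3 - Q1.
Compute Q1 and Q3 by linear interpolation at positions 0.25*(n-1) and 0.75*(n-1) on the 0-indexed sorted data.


Sorted: 10, 22, 23, 38, 65, 66, 68, 71, 99
Q1 (25th %ile) = 23.0000
Q3 (75th %ile) = 68.0000
IQR = 68.0000 - 23.0000 = 45.0000

IQR = 45.0000


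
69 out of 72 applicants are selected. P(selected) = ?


P = 69/72 = 0.9583

P = 0.9583


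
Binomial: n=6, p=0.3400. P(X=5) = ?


C(6,5) = 6
p^5 = 0.004544
(1-p)^1 = 0.660000
P = 6 * 0.004544 * 0.660000 = 0.0180

P(X=5) = 0.0180


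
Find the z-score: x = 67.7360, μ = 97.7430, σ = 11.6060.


z = (67.7360 - 97.7430)/11.6060
= -30.0070/11.6060
= -2.5855

z = -2.5855


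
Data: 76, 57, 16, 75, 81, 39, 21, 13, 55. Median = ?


Sorted: 13, 16, 21, 39, 55, 57, 75, 76, 81
n = 9 (odd)
Middle value = 55

Median = 55


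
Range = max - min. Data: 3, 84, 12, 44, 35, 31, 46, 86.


Max = 86, Min = 3
Range = 86 - 3 = 83

Range = 83


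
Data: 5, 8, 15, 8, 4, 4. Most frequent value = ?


Frequencies: 4:2, 5:1, 8:2, 15:1
Max frequency = 2
Mode = 4, 8

Mode = 4, 8


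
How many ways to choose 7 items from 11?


C(11,7) = 11!/(7! × 4!)
= 39916800/(5040 × 24)
= 330

C(11,7) = 330


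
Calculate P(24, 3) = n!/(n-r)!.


P(24,3) = 24!/21!
= 620448401733239439360000/51090942171709440000
= 12144

P(24,3) = 12144


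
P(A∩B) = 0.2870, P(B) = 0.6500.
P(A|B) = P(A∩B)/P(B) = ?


P(A|B) = 0.2870/0.6500 = 0.4415

P(A|B) = 0.4415


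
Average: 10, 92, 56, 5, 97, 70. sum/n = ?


Sum = 10 + 92 + 56 + 5 + 97 + 70 = 330
n = 6
Mean = 330/6 = 55.0000

Mean = 55.0000


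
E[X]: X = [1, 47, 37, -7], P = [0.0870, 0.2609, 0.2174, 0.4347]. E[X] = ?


E[X] = 1*0.0870 + 47*0.2609 + 37*0.2174 - 7*0.4347
= 0.0870 + 12.2623 + 8.0438 - 3.0429
= 17.3502

E[X] = 17.3502


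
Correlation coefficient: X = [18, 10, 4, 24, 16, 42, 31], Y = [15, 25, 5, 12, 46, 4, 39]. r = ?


Mean X = 20.7143, Mean Y = 20.8571
SD X = 11.912950, SD Y = 15.244939
Cov = -11.897959
r = -11.897959/(11.912950*15.244939) = -0.0655

r = -0.0655


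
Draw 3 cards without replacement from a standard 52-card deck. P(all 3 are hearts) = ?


P(all hearts) = (13/52) × (12/51) × (11/50)
= 0.0129

P = 0.0129


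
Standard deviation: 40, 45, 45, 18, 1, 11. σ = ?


Mean = 26.6667
Variance = 304.8889
SD = sqrt(304.8889) = 17.4611

SD = 17.4611


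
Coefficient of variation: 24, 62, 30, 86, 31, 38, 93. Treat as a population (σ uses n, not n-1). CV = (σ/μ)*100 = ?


Mean = 52.0000
SD = 26.3005
CV = (26.3005/52.0000)*100 = 50.5778%

CV = 50.5778%


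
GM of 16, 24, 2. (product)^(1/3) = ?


Product = 16 × 24 × 2 = 768
GM = 768^(1/3) = 9.1577

GM = 9.1577


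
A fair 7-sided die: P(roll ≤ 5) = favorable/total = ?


Favorable outcomes (roll ≤ 5): 5
Total outcomes = 7
P = 5/7 = 0.7143

P = 0.7143


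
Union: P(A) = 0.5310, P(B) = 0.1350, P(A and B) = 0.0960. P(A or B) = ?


P(A∪B) = 0.5310 + 0.1350 - 0.0960
= 0.6660 - 0.0960
= 0.5700

P(A∪B) = 0.5700


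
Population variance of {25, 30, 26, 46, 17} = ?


Mean = 28.8000
Squared deviations: 14.4400, 1.4400, 7.8400, 295.8400, 139.2400
Sum = 458.8000
Variance = 458.8000/5 = 91.7600

Variance = 91.7600


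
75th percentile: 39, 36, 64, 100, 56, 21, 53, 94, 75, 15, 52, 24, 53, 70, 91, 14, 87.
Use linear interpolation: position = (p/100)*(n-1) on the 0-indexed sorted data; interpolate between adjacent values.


Sorted: 14, 15, 21, 24, 36, 39, 52, 53, 53, 56, 64, 70, 75, 87, 91, 94, 100
n = 17
Index = 75/100 * 16 = 12.0000
Lower = data[12] = 75, Upper = data[13] = 87
P75 = 75 + 0*(12) = 75.0000

P75 = 75.0000


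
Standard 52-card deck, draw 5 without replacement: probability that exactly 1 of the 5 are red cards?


Hypergeometric: P(X=1) = C(26,1)·C(26,4) / C(52,5)
= 26 × 14950 / 2598960
= 388700/2598960 = 0.1496

P = 0.1496


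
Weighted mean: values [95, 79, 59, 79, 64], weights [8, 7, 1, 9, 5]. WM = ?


Numerator = 95*8 + 79*7 + 59*1 + 79*9 + 64*5 = 2403
Denominator = 8 + 7 + 1 + 9 + 5 = 30
WM = 2403/30 = 80.1000

WM = 80.1000


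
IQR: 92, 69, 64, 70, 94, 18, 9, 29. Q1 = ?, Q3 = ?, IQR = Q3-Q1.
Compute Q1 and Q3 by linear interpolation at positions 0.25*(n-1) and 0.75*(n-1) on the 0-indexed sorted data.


Sorted: 9, 18, 29, 64, 69, 70, 92, 94
Q1 (25th %ile) = 26.2500
Q3 (75th %ile) = 75.5000
IQR = 75.5000 - 26.2500 = 49.2500

IQR = 49.2500


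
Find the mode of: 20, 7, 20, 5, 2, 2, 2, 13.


Frequencies: 2:3, 5:1, 7:1, 13:1, 20:2
Max frequency = 3
Mode = 2

Mode = 2


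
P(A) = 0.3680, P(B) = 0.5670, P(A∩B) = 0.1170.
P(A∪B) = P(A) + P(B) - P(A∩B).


P(A∪B) = 0.3680 + 0.5670 - 0.1170
= 0.9350 - 0.1170
= 0.8180

P(A∪B) = 0.8180


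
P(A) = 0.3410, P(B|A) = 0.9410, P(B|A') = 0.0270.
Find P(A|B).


P(B) = P(B|A)*P(A) + P(B|A')*P(A')
= 0.9410*0.3410 + 0.0270*0.6590
= 0.320881 + 0.017793 = 0.338674
P(A|B) = 0.320881/0.338674 = 0.9475

P(A|B) = 0.9475


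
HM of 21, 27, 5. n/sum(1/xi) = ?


Sum of reciprocals = 1/21 + 1/27 + 1/5 = 0.284656
HM = 3/0.284656 = 10.5390

HM = 10.5390


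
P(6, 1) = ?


P(6,1) = 6!/5!
= 720/120
= 6

P(6,1) = 6


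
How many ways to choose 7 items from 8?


C(8,7) = 8!/(7! × 1!)
= 40320/(5040 × 1)
= 8

C(8,7) = 8


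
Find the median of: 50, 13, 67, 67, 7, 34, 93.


Sorted: 7, 13, 34, 50, 67, 67, 93
n = 7 (odd)
Middle value = 50

Median = 50


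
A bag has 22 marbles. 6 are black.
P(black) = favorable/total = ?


P = 6/22 = 0.2727

P = 0.2727


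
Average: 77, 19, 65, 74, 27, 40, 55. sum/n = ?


Sum = 77 + 19 + 65 + 74 + 27 + 40 + 55 = 357
n = 7
Mean = 357/7 = 51.0000

Mean = 51.0000


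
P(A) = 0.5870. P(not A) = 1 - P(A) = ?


P(not A) = 1 - 0.5870 = 0.4130

P(not A) = 0.4130


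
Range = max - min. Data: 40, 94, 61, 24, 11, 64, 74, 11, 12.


Max = 94, Min = 11
Range = 94 - 11 = 83

Range = 83


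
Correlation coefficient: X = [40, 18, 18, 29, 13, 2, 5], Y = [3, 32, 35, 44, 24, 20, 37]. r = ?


Mean X = 17.8571, Mean Y = 27.8571
SD X = 12.275743, SD Y = 12.574675
Cov = -49.020408
r = -49.020408/(12.275743*12.574675) = -0.3176

r = -0.3176


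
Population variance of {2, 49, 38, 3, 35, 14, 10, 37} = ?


Mean = 23.5000
Squared deviations: 462.2500, 650.2500, 210.2500, 420.2500, 132.2500, 90.2500, 182.2500, 182.2500
Sum = 2330.0000
Variance = 2330.0000/8 = 291.2500

Variance = 291.2500


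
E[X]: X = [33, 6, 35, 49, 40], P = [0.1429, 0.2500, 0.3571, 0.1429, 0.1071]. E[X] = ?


E[X] = 33*0.1429 + 6*0.2500 + 35*0.3571 + 49*0.1429 + 40*0.1071
= 4.7157 + 1.5000 + 12.4985 + 7.0021 + 4.2840
= 30.0003

E[X] = 30.0003


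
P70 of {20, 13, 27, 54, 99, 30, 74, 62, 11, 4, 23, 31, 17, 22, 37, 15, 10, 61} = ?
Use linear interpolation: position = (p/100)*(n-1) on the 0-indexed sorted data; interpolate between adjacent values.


Sorted: 4, 10, 11, 13, 15, 17, 20, 22, 23, 27, 30, 31, 37, 54, 61, 62, 74, 99
n = 18
Index = 70/100 * 17 = 11.9000
Lower = data[11] = 31, Upper = data[12] = 37
P70 = 31 + 0.9000*(6) = 36.4000

P70 = 36.4000


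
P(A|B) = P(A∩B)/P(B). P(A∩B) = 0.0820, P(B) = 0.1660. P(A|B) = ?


P(A|B) = 0.0820/0.1660 = 0.4940

P(A|B) = 0.4940


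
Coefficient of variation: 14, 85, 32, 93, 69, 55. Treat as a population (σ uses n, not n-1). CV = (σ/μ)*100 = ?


Mean = 58.0000
SD = 27.9762
CV = (27.9762/58.0000)*100 = 48.2348%

CV = 48.2348%


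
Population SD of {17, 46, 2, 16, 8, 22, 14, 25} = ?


Mean = 18.7500
Variance = 152.6875
SD = sqrt(152.6875) = 12.3567

SD = 12.3567


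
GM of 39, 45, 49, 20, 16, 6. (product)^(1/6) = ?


Product = 39 × 45 × 49 × 20 × 16 × 6 = 165110400
GM = 165110400^(1/6) = 23.4223

GM = 23.4223


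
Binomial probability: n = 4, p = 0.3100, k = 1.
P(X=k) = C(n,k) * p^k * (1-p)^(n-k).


C(4,1) = 4
p^1 = 0.310000
(1-p)^3 = 0.328509
P = 4 * 0.310000 * 0.328509 = 0.4074

P(X=1) = 0.4074


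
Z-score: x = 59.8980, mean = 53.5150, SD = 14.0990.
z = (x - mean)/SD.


z = (59.8980 - 53.5150)/14.0990
= 6.3830/14.0990
= 0.4527

z = 0.4527


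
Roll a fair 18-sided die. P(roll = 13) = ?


Favorable outcomes (roll = 13): 1
Total outcomes = 18
P = 1/18 = 0.0556

P = 0.0556


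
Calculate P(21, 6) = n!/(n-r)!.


P(21,6) = 21!/15!
= 51090942171709440000/1307674368000
= 39070080

P(21,6) = 39070080


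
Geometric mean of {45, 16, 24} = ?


Product = 45 × 16 × 24 = 17280
GM = 17280^(1/3) = 25.8532

GM = 25.8532


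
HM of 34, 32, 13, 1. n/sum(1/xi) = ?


Sum of reciprocals = 1/34 + 1/32 + 1/13 + 1/1 = 1.137585
HM = 4/1.137585 = 3.5162

HM = 3.5162


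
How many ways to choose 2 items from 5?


C(5,2) = 5!/(2! × 3!)
= 120/(2 × 6)
= 10

C(5,2) = 10


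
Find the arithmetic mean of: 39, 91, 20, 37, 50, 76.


Sum = 39 + 91 + 20 + 37 + 50 + 76 = 313
n = 6
Mean = 313/6 = 52.1667

Mean = 52.1667


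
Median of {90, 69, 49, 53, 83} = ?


Sorted: 49, 53, 69, 83, 90
n = 5 (odd)
Middle value = 69

Median = 69


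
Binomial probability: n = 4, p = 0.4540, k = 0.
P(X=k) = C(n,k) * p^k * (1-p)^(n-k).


C(4,0) = 1
p^0 = 1.000000
(1-p)^4 = 0.088873
P = 1 * 1.000000 * 0.088873 = 0.0889

P(X=0) = 0.0889


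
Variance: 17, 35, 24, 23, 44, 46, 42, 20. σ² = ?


Mean = 31.3750
Squared deviations: 206.6406, 13.1406, 54.3906, 70.1406, 159.3906, 213.8906, 112.8906, 129.3906
Sum = 959.8750
Variance = 959.8750/8 = 119.9844

Variance = 119.9844


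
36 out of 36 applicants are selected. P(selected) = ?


P = 36/36 = 1.0000

P = 1.0000


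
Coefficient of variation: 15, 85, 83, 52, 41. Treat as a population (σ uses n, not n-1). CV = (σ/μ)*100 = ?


Mean = 55.2000
SD = 26.4151
CV = (26.4151/55.2000)*100 = 47.8535%

CV = 47.8535%


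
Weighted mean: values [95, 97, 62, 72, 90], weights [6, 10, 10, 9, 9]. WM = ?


Numerator = 95*6 + 97*10 + 62*10 + 72*9 + 90*9 = 3618
Denominator = 6 + 10 + 10 + 9 + 9 = 44
WM = 3618/44 = 82.2273

WM = 82.2273


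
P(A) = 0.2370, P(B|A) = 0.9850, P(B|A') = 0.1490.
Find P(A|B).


P(B) = P(B|A)*P(A) + P(B|A')*P(A')
= 0.9850*0.2370 + 0.1490*0.7630
= 0.233445 + 0.113687 = 0.347132
P(A|B) = 0.233445/0.347132 = 0.6725

P(A|B) = 0.6725


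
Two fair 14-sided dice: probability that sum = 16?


Total outcomes = 14×14 = 196
Favorable (sum = 16): 13
P = 13/196 = 0.0663

P = 0.0663


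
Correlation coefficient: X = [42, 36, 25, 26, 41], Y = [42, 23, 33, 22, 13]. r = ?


Mean X = 34.0000, Mean Y = 26.6000
SD X = 7.238784, SD Y = 9.971961
Cov = -1.421085e-15
r = -1.421085e-15/(7.238784*9.971961) = -1.9687e-17

r = -1.9687e-17


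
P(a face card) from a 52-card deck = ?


12 face cards in 52 cards
P = 12/52 = 0.2308

P = 0.2308


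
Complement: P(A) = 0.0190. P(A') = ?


P(not A) = 1 - 0.0190 = 0.9810

P(not A) = 0.9810


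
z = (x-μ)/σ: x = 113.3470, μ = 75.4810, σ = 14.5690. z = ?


z = (113.3470 - 75.4810)/14.5690
= 37.8660/14.5690
= 2.5991

z = 2.5991


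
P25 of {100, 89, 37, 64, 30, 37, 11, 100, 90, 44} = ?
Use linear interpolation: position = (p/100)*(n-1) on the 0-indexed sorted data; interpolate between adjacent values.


Sorted: 11, 30, 37, 37, 44, 64, 89, 90, 100, 100
n = 10
Index = 25/100 * 9 = 2.2500
Lower = data[2] = 37, Upper = data[3] = 37
P25 = 37 + 0.2500*(0) = 37.0000

P25 = 37.0000


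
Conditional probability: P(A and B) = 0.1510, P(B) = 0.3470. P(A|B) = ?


P(A|B) = 0.1510/0.3470 = 0.4352

P(A|B) = 0.4352


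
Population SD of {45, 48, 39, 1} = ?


Mean = 33.2500
Variance = 357.1875
SD = sqrt(357.1875) = 18.8994

SD = 18.8994


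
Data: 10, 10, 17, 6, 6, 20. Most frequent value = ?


Frequencies: 6:2, 10:2, 17:1, 20:1
Max frequency = 2
Mode = 6, 10

Mode = 6, 10


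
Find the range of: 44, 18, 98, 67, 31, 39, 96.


Max = 98, Min = 18
Range = 98 - 18 = 80

Range = 80


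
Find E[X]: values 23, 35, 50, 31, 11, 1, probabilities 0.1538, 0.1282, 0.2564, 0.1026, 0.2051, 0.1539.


E[X] = 23*0.1538 + 35*0.1282 + 50*0.2564 + 31*0.1026 + 11*0.2051 + 1*0.1539
= 3.5374 + 4.4870 + 12.8200 + 3.1806 + 2.2561 + 0.1539
= 26.4350

E[X] = 26.4350


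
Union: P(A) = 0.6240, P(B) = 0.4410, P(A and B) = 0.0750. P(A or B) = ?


P(A∪B) = 0.6240 + 0.4410 - 0.0750
= 1.0650 - 0.0750
= 0.9900

P(A∪B) = 0.9900


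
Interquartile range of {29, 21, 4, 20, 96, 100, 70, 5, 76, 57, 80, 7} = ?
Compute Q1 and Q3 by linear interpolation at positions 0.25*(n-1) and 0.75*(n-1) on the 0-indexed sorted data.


Sorted: 4, 5, 7, 20, 21, 29, 57, 70, 76, 80, 96, 100
Q1 (25th %ile) = 16.7500
Q3 (75th %ile) = 77.0000
IQR = 77.0000 - 16.7500 = 60.2500

IQR = 60.2500
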